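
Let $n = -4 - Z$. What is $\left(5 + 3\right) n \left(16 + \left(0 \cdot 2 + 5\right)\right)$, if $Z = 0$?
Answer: $-672$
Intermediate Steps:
$n = -4$ ($n = -4 - 0 = -4 + 0 = -4$)
$\left(5 + 3\right) n \left(16 + \left(0 \cdot 2 + 5\right)\right) = \left(5 + 3\right) \left(-4\right) \left(16 + \left(0 \cdot 2 + 5\right)\right) = 8 \left(-4\right) \left(16 + \left(0 + 5\right)\right) = - 32 \left(16 + 5\right) = \left(-32\right) 21 = -672$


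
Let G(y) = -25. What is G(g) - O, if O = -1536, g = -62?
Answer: 1511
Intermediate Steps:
G(g) - O = -25 - 1*(-1536) = -25 + 1536 = 1511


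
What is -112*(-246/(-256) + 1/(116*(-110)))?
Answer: -1373183/12760 ≈ -107.62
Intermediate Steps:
-112*(-246/(-256) + 1/(116*(-110))) = -112*(-246*(-1/256) + (1/116)*(-1/110)) = -112*(123/128 - 1/12760) = -112*196169/204160 = -1373183/12760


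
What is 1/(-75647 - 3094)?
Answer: -1/78741 ≈ -1.2700e-5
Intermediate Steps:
1/(-75647 - 3094) = 1/(-78741) = -1/78741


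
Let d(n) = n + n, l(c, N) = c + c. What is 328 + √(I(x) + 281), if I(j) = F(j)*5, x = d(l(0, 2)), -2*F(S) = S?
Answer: 328 + √281 ≈ 344.76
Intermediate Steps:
F(S) = -S/2
l(c, N) = 2*c
d(n) = 2*n
x = 0 (x = 2*(2*0) = 2*0 = 0)
I(j) = -5*j/2 (I(j) = -j/2*5 = -5*j/2)
328 + √(I(x) + 281) = 328 + √(-5/2*0 + 281) = 328 + √(0 + 281) = 328 + √281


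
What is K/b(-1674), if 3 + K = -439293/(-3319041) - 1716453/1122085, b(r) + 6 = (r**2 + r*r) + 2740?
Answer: -126951877187/161883047534494990 ≈ -7.8422e-7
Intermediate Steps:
b(r) = 2734 + 2*r**2 (b(r) = -6 + ((r**2 + r*r) + 2740) = -6 + ((r**2 + r**2) + 2740) = -6 + (2*r**2 + 2740) = -6 + (2740 + 2*r**2) = 2734 + 2*r**2)
K = -126951877187/28870124965 (K = -3 + (-439293/(-3319041) - 1716453/1122085) = -3 + (-439293*(-1/3319041) - 1716453*1/1122085) = -3 + (146431/1106347 - 1716453/1122085) = -3 - 40341502292/28870124965 = -126951877187/28870124965 ≈ -4.3973)
K/b(-1674) = -126951877187/(28870124965*(2734 + 2*(-1674)**2)) = -126951877187/(28870124965*(2734 + 2*2802276)) = -126951877187/(28870124965*(2734 + 5604552)) = -126951877187/28870124965/5607286 = -126951877187/28870124965*1/5607286 = -126951877187/161883047534494990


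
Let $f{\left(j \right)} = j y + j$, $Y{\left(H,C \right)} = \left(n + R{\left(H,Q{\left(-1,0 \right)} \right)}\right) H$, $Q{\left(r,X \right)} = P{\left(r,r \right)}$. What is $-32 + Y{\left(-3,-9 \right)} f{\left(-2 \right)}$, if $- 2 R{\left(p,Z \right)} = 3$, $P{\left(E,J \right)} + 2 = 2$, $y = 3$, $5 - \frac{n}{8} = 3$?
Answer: $316$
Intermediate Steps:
$n = 16$ ($n = 40 - 24 = 16$)
$P{\left(E,J \right)} = 0$ ($P{\left(E,J \right)} = -2 + 2 = 0$)
$Q{\left(r,X \right)} = 0$
$R{\left(p,Z \right)} = - \frac{3}{2}$ ($R{\left(p,Z \right)} = \left(- \frac{1}{2}\right) 3 = - \frac{3}{2}$)
$Y{\left(H,C \right)} = \frac{29 H}{2}$ ($Y{\left(H,C \right)} = \left(16 - \frac{3}{2}\right) H = \frac{29 H}{2}$)
$f{\left(j \right)} = 4 j$ ($f{\left(j \right)} = j 3 + j = 3 j + j = 4 j$)
$-32 + Y{\left(-3,-9 \right)} f{\left(-2 \right)} = -32 + \frac{29}{2} \left(-3\right) 4 \left(-2\right) = -32 - -348 = -32 + 348 = 316$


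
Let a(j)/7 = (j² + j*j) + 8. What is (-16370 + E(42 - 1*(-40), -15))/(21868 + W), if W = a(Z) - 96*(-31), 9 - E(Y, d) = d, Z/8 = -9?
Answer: -8173/48738 ≈ -0.16769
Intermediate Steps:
Z = -72 (Z = 8*(-9) = -72)
a(j) = 56 + 14*j² (a(j) = 7*((j² + j*j) + 8) = 7*((j² + j²) + 8) = 7*(2*j² + 8) = 7*(8 + 2*j²) = 56 + 14*j²)
E(Y, d) = 9 - d
W = 75608 (W = (56 + 14*(-72)²) - 96*(-31) = (56 + 14*5184) + 2976 = (56 + 72576) + 2976 = 72632 + 2976 = 75608)
(-16370 + E(42 - 1*(-40), -15))/(21868 + W) = (-16370 + (9 - 1*(-15)))/(21868 + 75608) = (-16370 + (9 + 15))/97476 = (-16370 + 24)*(1/97476) = -16346*1/97476 = -8173/48738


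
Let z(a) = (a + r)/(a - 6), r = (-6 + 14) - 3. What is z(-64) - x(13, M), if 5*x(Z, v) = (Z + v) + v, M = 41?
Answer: -1271/70 ≈ -18.157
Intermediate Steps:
x(Z, v) = Z/5 + 2*v/5 (x(Z, v) = ((Z + v) + v)/5 = (Z + 2*v)/5 = Z/5 + 2*v/5)
r = 5 (r = 8 - 3 = 5)
z(a) = (5 + a)/(-6 + a) (z(a) = (a + 5)/(a - 6) = (5 + a)/(-6 + a))
z(-64) - x(13, M) = (5 - 64)/(-6 - 64) - ((⅕)*13 + (⅖)*41) = -59/(-70) - (13/5 + 82/5) = -1/70*(-59) - 1*19 = 59/70 - 19 = -1271/70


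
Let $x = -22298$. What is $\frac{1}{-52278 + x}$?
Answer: $- \frac{1}{74576} \approx -1.3409 \cdot 10^{-5}$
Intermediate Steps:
$\frac{1}{-52278 + x} = \frac{1}{-52278 - 22298} = \frac{1}{-74576} = - \frac{1}{74576}$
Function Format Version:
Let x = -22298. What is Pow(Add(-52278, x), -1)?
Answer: Rational(-1, 74576) ≈ -1.3409e-5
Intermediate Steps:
Pow(Add(-52278, x), -1) = Pow(Add(-52278, -22298), -1) = Pow(-74576, -1) = Rational(-1, 74576)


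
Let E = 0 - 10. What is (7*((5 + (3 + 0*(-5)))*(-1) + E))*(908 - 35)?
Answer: -109998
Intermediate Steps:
E = -10
(7*((5 + (3 + 0*(-5)))*(-1) + E))*(908 - 35) = (7*((5 + (3 + 0*(-5)))*(-1) - 10))*(908 - 35) = (7*((5 + (3 + 0))*(-1) - 10))*873 = (7*((5 + 3)*(-1) - 10))*873 = (7*(8*(-1) - 10))*873 = (7*(-8 - 10))*873 = (7*(-18))*873 = -126*873 = -109998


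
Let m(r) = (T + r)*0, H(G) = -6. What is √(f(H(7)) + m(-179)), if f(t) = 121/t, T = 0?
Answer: 11*I*√6/6 ≈ 4.4907*I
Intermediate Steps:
m(r) = 0 (m(r) = (0 + r)*0 = r*0 = 0)
√(f(H(7)) + m(-179)) = √(121/(-6) + 0) = √(121*(-⅙) + 0) = √(-121/6 + 0) = √(-121/6) = 11*I*√6/6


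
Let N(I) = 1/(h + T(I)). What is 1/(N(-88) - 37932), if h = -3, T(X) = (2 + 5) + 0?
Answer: -4/151727 ≈ -2.6363e-5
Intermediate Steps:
T(X) = 7 (T(X) = 7 + 0 = 7)
N(I) = 1/4 (N(I) = 1/(-3 + 7) = 1/4)
1/(N(-88) - 37932) = 1/(1/4 - 37932) = 1/(-151727/4) = -4/151727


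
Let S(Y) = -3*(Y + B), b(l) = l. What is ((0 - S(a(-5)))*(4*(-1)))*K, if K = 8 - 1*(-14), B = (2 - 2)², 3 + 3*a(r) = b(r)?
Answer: 704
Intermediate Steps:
a(r) = -1 + r/3
B = 0 (B = 0² = 0)
K = 22 (K = 8 + 14 = 22)
S(Y) = -3*Y (S(Y) = -3*(Y + 0) = -3*Y)
((0 - S(a(-5)))*(4*(-1)))*K = ((0 - (-3)*(-1 + (⅓)*(-5)))*(4*(-1)))*22 = ((0 - (-3)*(-1 - 5/3))*(-4))*22 = ((0 - (-3)*(-8)/3)*(-4))*22 = ((0 - 1*8)*(-4))*22 = ((0 - 8)*(-4))*22 = -8*(-4)*22 = 32*22 = 704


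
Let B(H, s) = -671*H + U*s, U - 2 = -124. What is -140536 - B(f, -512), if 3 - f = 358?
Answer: -441205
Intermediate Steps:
U = -122 (U = 2 - 124 = -122)
f = -355 (f = 3 - 1*358 = 3 - 358 = -355)
B(H, s) = -671*H - 122*s
-140536 - B(f, -512) = -140536 - (-671*(-355) - 122*(-512)) = -140536 - (238205 + 62464) = -140536 - 1*300669 = -140536 - 300669 = -441205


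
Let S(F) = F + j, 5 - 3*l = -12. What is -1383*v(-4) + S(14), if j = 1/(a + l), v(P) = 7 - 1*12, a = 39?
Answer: 928489/134 ≈ 6929.0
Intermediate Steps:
l = 17/3 (l = 5/3 - ⅓*(-12) = 5/3 + 4 = 17/3 ≈ 5.6667)
v(P) = -5 (v(P) = 7 - 12 = -5)
j = 3/134 (j = 1/(39 + 17/3) = 1/(134/3) = 3/134 ≈ 0.022388)
S(F) = 3/134 + F (S(F) = F + 3/134 = 3/134 + F)
-1383*v(-4) + S(14) = -1383*(-5) + (3/134 + 14) = 6915 + 1879/134 = 928489/134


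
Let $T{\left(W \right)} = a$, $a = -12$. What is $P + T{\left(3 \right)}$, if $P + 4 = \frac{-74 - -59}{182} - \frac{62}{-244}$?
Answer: $- \frac{87863}{5551} \approx -15.828$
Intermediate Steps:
$T{\left(W \right)} = -12$
$P = - \frac{21251}{5551}$ ($P = -4 + \left(\frac{-74 - -59}{182} - \frac{62}{-244}\right) = -4 + \left(\left(-74 + 59\right) \frac{1}{182} - - \frac{31}{122}\right) = -4 + \left(\left(-15\right) \frac{1}{182} + \frac{31}{122}\right) = -4 + \left(- \frac{15}{182} + \frac{31}{122}\right) = -4 + \frac{953}{5551} = - \frac{21251}{5551} \approx -3.8283$)
$P + T{\left(3 \right)} = - \frac{21251}{5551} - 12 = - \frac{87863}{5551}$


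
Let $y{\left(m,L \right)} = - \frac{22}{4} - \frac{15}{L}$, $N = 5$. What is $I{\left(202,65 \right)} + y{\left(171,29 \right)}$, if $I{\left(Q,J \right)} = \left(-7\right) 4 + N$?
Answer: $- \frac{1683}{58} \approx -29.017$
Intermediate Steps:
$y{\left(m,L \right)} = - \frac{11}{2} - \frac{15}{L}$ ($y{\left(m,L \right)} = \left(-22\right) \frac{1}{4} - \frac{15}{L} = - \frac{11}{2} - \frac{15}{L}$)
$I{\left(Q,J \right)} = -23$ ($I{\left(Q,J \right)} = \left(-7\right) 4 + 5 = -28 + 5 = -23$)
$I{\left(202,65 \right)} + y{\left(171,29 \right)} = -23 - \left(\frac{11}{2} + \frac{15}{29}\right) = -23 - \frac{349}{58} = - \frac{1683}{58}$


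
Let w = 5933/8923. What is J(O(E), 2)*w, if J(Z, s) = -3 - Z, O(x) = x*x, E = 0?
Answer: -17799/8923 ≈ -1.9947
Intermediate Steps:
O(x) = x²
w = 5933/8923 (w = 5933*(1/8923) = 5933/8923 ≈ 0.66491)
J(O(E), 2)*w = (-3 - 1*0²)*(5933/8923) = (-3 - 1*0)*(5933/8923) = (-3 + 0)*(5933/8923) = -3*5933/8923 = -17799/8923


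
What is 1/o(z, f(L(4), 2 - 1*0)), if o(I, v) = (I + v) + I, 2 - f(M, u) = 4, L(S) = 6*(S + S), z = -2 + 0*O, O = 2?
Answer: -⅙ ≈ -0.16667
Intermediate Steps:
z = -2 (z = -2 + 0*2 = -2 + 0 = -2)
L(S) = 12*S (L(S) = 6*(2*S) = 12*S)
f(M, u) = -2 (f(M, u) = 2 - 1*4 = 2 - 4 = -2)
o(I, v) = v + 2*I
1/o(z, f(L(4), 2 - 1*0)) = 1/(-2 + 2*(-2)) = 1/(-2 - 4) = 1/(-6) = -⅙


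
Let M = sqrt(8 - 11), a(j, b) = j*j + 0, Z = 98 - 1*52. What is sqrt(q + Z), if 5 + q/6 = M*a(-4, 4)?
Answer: 4*sqrt(1 + 6*I*sqrt(3)) ≈ 9.5667 + 8.6904*I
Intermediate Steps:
Z = 46 (Z = 98 - 52 = 46)
a(j, b) = j**2 (a(j, b) = j**2 + 0 = j**2)
M = I*sqrt(3) (M = sqrt(-3) = I*sqrt(3) ≈ 1.732*I)
q = -30 + 96*I*sqrt(3) (q = -30 + 6*((I*sqrt(3))*(-4)**2) = -30 + 6*((I*sqrt(3))*16) = -30 + 6*(16*I*sqrt(3)) = -30 + 96*I*sqrt(3) ≈ -30.0 + 166.28*I)
sqrt(q + Z) = sqrt((-30 + 96*I*sqrt(3)) + 46) = sqrt(16 + 96*I*sqrt(3))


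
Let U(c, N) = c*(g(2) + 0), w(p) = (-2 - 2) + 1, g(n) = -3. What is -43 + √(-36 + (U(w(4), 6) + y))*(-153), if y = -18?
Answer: -43 - 459*I*√5 ≈ -43.0 - 1026.4*I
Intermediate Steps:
w(p) = -3 (w(p) = -4 + 1 = -3)
U(c, N) = -3*c (U(c, N) = c*(-3 + 0) = c*(-3) = -3*c)
-43 + √(-36 + (U(w(4), 6) + y))*(-153) = -43 + √(-36 + (-3*(-3) - 18))*(-153) = -43 + √(-36 + (9 - 18))*(-153) = -43 + √(-36 - 9)*(-153) = -43 + √(-45)*(-153) = -43 + (3*I*√5)*(-153) = -43 - 459*I*√5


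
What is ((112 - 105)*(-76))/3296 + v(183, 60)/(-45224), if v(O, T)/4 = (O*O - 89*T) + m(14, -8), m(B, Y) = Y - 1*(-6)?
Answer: -12348413/4658072 ≈ -2.6510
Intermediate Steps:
m(B, Y) = 6 + Y (m(B, Y) = Y + 6 = 6 + Y)
v(O, T) = -8 - 356*T + 4*O**2 (v(O, T) = 4*((O*O - 89*T) + (6 - 8)) = 4*((O**2 - 89*T) - 2) = 4*(-2 + O**2 - 89*T) = -8 - 356*T + 4*O**2)
((112 - 105)*(-76))/3296 + v(183, 60)/(-45224) = ((112 - 105)*(-76))/3296 + (-8 - 356*60 + 4*183**2)/(-45224) = (7*(-76))*(1/3296) + (-8 - 21360 + 4*33489)*(-1/45224) = -532*1/3296 + (-8 - 21360 + 133956)*(-1/45224) = -133/824 + 112588*(-1/45224) = -133/824 - 28147/11306 = -12348413/4658072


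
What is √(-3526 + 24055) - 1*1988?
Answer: -1988 + 3*√2281 ≈ -1844.7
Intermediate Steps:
√(-3526 + 24055) - 1*1988 = √20529 - 1988 = 3*√2281 - 1988 = -1988 + 3*√2281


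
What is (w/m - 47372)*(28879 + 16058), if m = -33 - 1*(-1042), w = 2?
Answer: -2147914274202/1009 ≈ -2.1288e+9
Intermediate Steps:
m = 1009 (m = -33 + 1042 = 1009)
(w/m - 47372)*(28879 + 16058) = (2/1009 - 47372)*(28879 + 16058) = (2*(1/1009) - 47372)*44937 = (2/1009 - 47372)*44937 = -47798346/1009*44937 = -2147914274202/1009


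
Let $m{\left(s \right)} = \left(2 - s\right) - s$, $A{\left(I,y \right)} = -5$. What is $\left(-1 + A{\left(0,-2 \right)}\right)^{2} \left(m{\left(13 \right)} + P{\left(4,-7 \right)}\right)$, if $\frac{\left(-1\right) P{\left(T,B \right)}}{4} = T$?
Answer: $-1440$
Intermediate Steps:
$P{\left(T,B \right)} = - 4 T$
$m{\left(s \right)} = 2 - 2 s$
$\left(-1 + A{\left(0,-2 \right)}\right)^{2} \left(m{\left(13 \right)} + P{\left(4,-7 \right)}\right) = \left(-1 - 5\right)^{2} \left(\left(2 - 26\right) - 16\right) = \left(-6\right)^{2} \left(\left(2 - 26\right) - 16\right) = 36 \left(-24 - 16\right) = 36 \left(-40\right) = -1440$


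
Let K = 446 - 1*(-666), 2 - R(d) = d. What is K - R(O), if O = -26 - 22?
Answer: 1062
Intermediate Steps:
O = -48
R(d) = 2 - d
K = 1112 (K = 446 + 666 = 1112)
K - R(O) = 1112 - (2 - 1*(-48)) = 1112 - (2 + 48) = 1112 - 1*50 = 1112 - 50 = 1062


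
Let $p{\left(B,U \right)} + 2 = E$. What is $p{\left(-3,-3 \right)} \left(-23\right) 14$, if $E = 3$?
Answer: $-322$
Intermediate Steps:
$p{\left(B,U \right)} = 1$ ($p{\left(B,U \right)} = -2 + 3 = 1$)
$p{\left(-3,-3 \right)} \left(-23\right) 14 = 1 \left(-23\right) 14 = \left(-23\right) 14 = -322$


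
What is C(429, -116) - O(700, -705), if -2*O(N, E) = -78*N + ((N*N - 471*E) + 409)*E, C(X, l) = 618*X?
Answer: -289680738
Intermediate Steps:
O(N, E) = 39*N - E*(409 + N² - 471*E)/2 (O(N, E) = -(-78*N + ((N*N - 471*E) + 409)*E)/2 = -(-78*N + ((N² - 471*E) + 409)*E)/2 = -(-78*N + (409 + N² - 471*E)*E)/2 = -(-78*N + E*(409 + N² - 471*E))/2 = 39*N - E*(409 + N² - 471*E)/2)
C(429, -116) - O(700, -705) = 618*429 - (39*700 - 409/2*(-705) + (471/2)*(-705)² - ½*(-705)*700²) = 265122 - (27300 + 288345/2 + (471/2)*497025 - ½*(-705)*490000) = 265122 - (27300 + 288345/2 + 234098775/2 + 172725000) = 265122 - 1*289945860 = 265122 - 289945860 = -289680738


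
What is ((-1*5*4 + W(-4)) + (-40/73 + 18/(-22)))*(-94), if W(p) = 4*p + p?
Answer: 3122398/803 ≈ 3888.4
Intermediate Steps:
W(p) = 5*p
((-1*5*4 + W(-4)) + (-40/73 + 18/(-22)))*(-94) = ((-1*5*4 + 5*(-4)) + (-40/73 + 18/(-22)))*(-94) = ((-5*4 - 20) + (-40*1/73 + 18*(-1/22)))*(-94) = ((-20 - 20) + (-40/73 - 9/11))*(-94) = (-40 - 1097/803)*(-94) = -33217/803*(-94) = 3122398/803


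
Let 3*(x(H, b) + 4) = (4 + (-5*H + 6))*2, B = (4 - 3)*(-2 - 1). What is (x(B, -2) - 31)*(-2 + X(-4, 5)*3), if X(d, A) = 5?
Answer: -715/3 ≈ -238.33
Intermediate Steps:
B = -3 (B = 1*(-3) = -3)
x(H, b) = 8/3 - 10*H/3 (x(H, b) = -4 + ((4 + (-5*H + 6))*2)/3 = -4 + ((4 + (6 - 5*H))*2)/3 = -4 + ((10 - 5*H)*2)/3 = -4 + (20 - 10*H)/3 = -4 + (20/3 - 10*H/3) = 8/3 - 10*H/3)
(x(B, -2) - 31)*(-2 + X(-4, 5)*3) = ((8/3 - 10/3*(-3)) - 31)*(-2 + 5*3) = ((8/3 + 10) - 31)*(-2 + 15) = (38/3 - 31)*13 = -55/3*13 = -715/3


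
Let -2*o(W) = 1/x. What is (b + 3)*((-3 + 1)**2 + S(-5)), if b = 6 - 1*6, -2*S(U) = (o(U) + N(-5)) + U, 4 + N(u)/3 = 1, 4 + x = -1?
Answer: 657/20 ≈ 32.850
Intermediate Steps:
x = -5 (x = -4 - 1 = -5)
N(u) = -9 (N(u) = -12 + 3*1 = -12 + 3 = -9)
o(W) = 1/10 (o(W) = -1/2/(-5) = -1/2*(-1/5) = 1/10)
S(U) = 89/20 - U/2 (S(U) = -((1/10 - 9) + U)/2 = -(-89/10 + U)/2 = 89/20 - U/2)
b = 0 (b = 6 - 6 = 0)
(b + 3)*((-3 + 1)**2 + S(-5)) = (0 + 3)*((-3 + 1)**2 + (89/20 - 1/2*(-5))) = 3*((-2)**2 + (89/20 + 5/2)) = 3*(4 + 139/20) = 3*(219/20) = 657/20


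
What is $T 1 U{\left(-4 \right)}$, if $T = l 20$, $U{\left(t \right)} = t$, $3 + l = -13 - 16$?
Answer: $2560$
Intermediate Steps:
$l = -32$ ($l = -3 - 29 = -32$)
$T = -640$ ($T = \left(-32\right) 20 = -640$)
$T 1 U{\left(-4 \right)} = - 640 \cdot 1 \left(-4\right) = \left(-640\right) \left(-4\right) = 2560$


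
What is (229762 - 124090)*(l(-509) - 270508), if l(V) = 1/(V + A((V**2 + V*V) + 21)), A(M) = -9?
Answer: -28585121580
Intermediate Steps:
l(V) = 1/(-9 + V) (l(V) = 1/(V - 9) = 1/(-9 + V))
(229762 - 124090)*(l(-509) - 270508) = (229762 - 124090)*(1/(-9 - 509) - 270508) = 105672*(1/(-518) - 270508) = 105672*(-1/518 - 270508) = 105672*(-140123145/518) = -28585121580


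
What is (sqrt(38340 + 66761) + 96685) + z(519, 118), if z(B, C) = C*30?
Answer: 100225 + sqrt(105101) ≈ 1.0055e+5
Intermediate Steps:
z(B, C) = 30*C
(sqrt(38340 + 66761) + 96685) + z(519, 118) = (sqrt(38340 + 66761) + 96685) + 30*118 = (sqrt(105101) + 96685) + 3540 = (96685 + sqrt(105101)) + 3540 = 100225 + sqrt(105101)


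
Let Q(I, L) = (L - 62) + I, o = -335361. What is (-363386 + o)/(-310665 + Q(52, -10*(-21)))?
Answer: 698747/310465 ≈ 2.2506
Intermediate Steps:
Q(I, L) = -62 + I + L (Q(I, L) = (-62 + L) + I = -62 + I + L)
(-363386 + o)/(-310665 + Q(52, -10*(-21))) = (-363386 - 335361)/(-310665 + (-62 + 52 - 10*(-21))) = -698747/(-310665 + (-62 + 52 + 210)) = -698747/(-310665 + 200) = -698747/(-310465) = -698747*(-1/310465) = 698747/310465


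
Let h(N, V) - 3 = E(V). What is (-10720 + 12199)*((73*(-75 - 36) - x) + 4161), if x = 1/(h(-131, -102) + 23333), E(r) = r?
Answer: -135459286491/23234 ≈ -5.8302e+6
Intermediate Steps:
h(N, V) = 3 + V
x = 1/23234 (x = 1/((3 - 102) + 23333) = 1/(-99 + 23333) = 1/23234 ≈ 4.3040e-5)
(-10720 + 12199)*((73*(-75 - 36) - x) + 4161) = (-10720 + 12199)*((73*(-75 - 36) - 1*1/23234) + 4161) = 1479*((73*(-111) - 1/23234) + 4161) = 1479*((-8103 - 1/23234) + 4161) = 1479*(-188265103/23234 + 4161) = 1479*(-91588429/23234) = -135459286491/23234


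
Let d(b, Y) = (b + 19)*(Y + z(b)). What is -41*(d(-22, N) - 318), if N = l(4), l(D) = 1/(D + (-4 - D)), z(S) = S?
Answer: 41205/4 ≈ 10301.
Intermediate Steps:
l(D) = -1/4 (l(D) = 1/(-4) = -1/4)
N = -1/4 ≈ -0.25000
d(b, Y) = (19 + b)*(Y + b) (d(b, Y) = (b + 19)*(Y + b) = (19 + b)*(Y + b))
-41*(d(-22, N) - 318) = -41*(((-22)**2 + 19*(-1/4) + 19*(-22) - 1/4*(-22)) - 318) = -41*((484 - 19/4 - 418 + 11/2) - 318) = -41*(267/4 - 318) = -41*(-1005/4) = 41205/4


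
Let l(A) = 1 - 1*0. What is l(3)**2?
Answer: 1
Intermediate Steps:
l(A) = 1 (l(A) = 1 + 0 = 1)
l(3)**2 = 1**2 = 1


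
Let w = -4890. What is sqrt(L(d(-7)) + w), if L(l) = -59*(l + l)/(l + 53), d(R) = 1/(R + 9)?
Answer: 2*I*sqrt(13999559)/107 ≈ 69.936*I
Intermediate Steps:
d(R) = 1/(9 + R)
L(l) = -118*l/(53 + l) (L(l) = -59*2*l/(53 + l) = -118*l/(53 + l))
sqrt(L(d(-7)) + w) = sqrt(-118/((9 - 7)*(53 + 1/(9 - 7))) - 4890) = sqrt(-118/(2*(53 + 1/2)) - 4890) = sqrt(-118*1/2/(53 + 1/2) - 4890) = sqrt(-118*1/2/107/2 - 4890) = sqrt(-118*1/2*2/107 - 4890) = sqrt(-118/107 - 4890) = sqrt(-523348/107) = 2*I*sqrt(13999559)/107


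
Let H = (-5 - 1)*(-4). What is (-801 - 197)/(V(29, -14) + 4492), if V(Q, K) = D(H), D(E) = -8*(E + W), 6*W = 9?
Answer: -499/2144 ≈ -0.23274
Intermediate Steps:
W = 3/2 (W = (⅙)*9 = 3/2 ≈ 1.5000)
H = 24 (H = -6*(-4) = 24)
D(E) = -12 - 8*E (D(E) = -8*(E + 3/2) = -8*(3/2 + E) = -12 - 8*E)
V(Q, K) = -204 (V(Q, K) = -12 - 8*24 = -12 - 192 = -204)
(-801 - 197)/(V(29, -14) + 4492) = (-801 - 197)/(-204 + 4492) = -998/4288 = -998*1/4288 = -499/2144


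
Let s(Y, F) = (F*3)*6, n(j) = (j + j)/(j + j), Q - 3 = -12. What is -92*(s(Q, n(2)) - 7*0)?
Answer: -1656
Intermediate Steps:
Q = -9 (Q = 3 - 12 = -9)
n(j) = 1 (n(j) = (2*j)/((2*j)) = (2*j)*(1/(2*j)) = 1)
s(Y, F) = 18*F (s(Y, F) = (3*F)*6 = 18*F)
-92*(s(Q, n(2)) - 7*0) = -92*(18*1 - 7*0) = -92*(18 + 0) = -92*18 = -1656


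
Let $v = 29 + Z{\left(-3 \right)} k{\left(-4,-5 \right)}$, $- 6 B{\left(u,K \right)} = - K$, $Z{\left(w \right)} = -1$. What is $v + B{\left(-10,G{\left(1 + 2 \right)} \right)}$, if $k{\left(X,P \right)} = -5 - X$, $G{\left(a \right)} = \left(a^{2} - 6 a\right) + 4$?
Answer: $\frac{175}{6} \approx 29.167$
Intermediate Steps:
$G{\left(a \right)} = 4 + a^{2} - 6 a$
$B{\left(u,K \right)} = \frac{K}{6}$ ($B{\left(u,K \right)} = - \frac{\left(-1\right) K}{6} = \frac{K}{6}$)
$v = 30$ ($v = 29 - \left(-5 - -4\right) = 29 - \left(-5 + 4\right) = 29 - -1 = 29 + 1 = 30$)
$v + B{\left(-10,G{\left(1 + 2 \right)} \right)} = 30 + \frac{4 + \left(1 + 2\right)^{2} - 6 \left(1 + 2\right)}{6} = 30 + \frac{4 + 3^{2} - 18}{6} = 30 + \frac{4 + 9 - 18}{6} = 30 + \frac{1}{6} \left(-5\right) = 30 - \frac{5}{6} = \frac{175}{6}$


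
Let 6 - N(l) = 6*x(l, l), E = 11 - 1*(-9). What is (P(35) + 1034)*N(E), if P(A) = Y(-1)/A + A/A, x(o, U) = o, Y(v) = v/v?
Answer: -4129764/35 ≈ -1.1799e+5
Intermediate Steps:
Y(v) = 1
P(A) = 1 + 1/A (P(A) = 1/A + A/A = 1/A + 1 = 1 + 1/A)
E = 20 (E = 11 + 9 = 20)
N(l) = 6 - 6*l
(P(35) + 1034)*N(E) = ((1 + 35)/35 + 1034)*(6 - 6*20) = ((1/35)*36 + 1034)*(6 - 120) = (36/35 + 1034)*(-114) = (36226/35)*(-114) = -4129764/35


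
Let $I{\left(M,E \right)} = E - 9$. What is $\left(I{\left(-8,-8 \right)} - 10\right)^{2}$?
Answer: $729$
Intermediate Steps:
$I{\left(M,E \right)} = -9 + E$
$\left(I{\left(-8,-8 \right)} - 10\right)^{2} = \left(\left(-9 - 8\right) - 10\right)^{2} = \left(-17 - 10\right)^{2} = \left(-27\right)^{2} = 729$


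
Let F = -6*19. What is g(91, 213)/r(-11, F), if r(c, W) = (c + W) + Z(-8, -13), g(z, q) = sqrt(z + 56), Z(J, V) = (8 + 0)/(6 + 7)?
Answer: -13*sqrt(3)/231 ≈ -0.097475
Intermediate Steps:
F = -114
Z(J, V) = 8/13
g(z, q) = sqrt(56 + z)
r(c, W) = 8/13 + W + c (r(c, W) = (c + W) + 8/13 = (W + c) + 8/13 = 8/13 + W + c)
g(91, 213)/r(-11, F) = sqrt(56 + 91)/(8/13 - 114 - 11) = sqrt(147)/(-1617/13) = (7*sqrt(3))*(-13/1617) = -13*sqrt(3)/231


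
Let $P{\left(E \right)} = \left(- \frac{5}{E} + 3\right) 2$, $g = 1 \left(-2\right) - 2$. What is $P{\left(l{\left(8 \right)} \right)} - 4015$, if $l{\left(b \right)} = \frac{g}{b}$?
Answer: $-3989$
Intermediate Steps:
$g = -4$ ($g = -2 - 2 = -4$)
$l{\left(b \right)} = - \frac{4}{b}$
$P{\left(E \right)} = 6 - \frac{10}{E}$ ($P{\left(E \right)} = \left(3 - \frac{5}{E}\right) 2 = 6 - \frac{10}{E}$)
$P{\left(l{\left(8 \right)} \right)} - 4015 = \left(6 - \frac{10}{\left(-4\right) \frac{1}{8}}\right) - 4015 = \left(6 - \frac{10}{- \frac{1}{2}}\right) - 4015 = \left(6 - -20\right) - 4015 = \left(6 + 20\right) - 4015 = 26 - 4015 = -3989$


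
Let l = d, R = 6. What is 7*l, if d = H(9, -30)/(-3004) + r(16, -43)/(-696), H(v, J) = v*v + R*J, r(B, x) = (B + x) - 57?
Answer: 93695/87116 ≈ 1.0755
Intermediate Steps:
r(B, x) = -57 + B + x
H(v, J) = v² + 6*J (H(v, J) = v*v + 6*J = v² + 6*J)
d = 13385/87116 (d = (9² + 6*(-30))/(-3004) + (-57 + 16 - 43)/(-696) = (81 - 180)*(-1/3004) - 84*(-1/696) = -99*(-1/3004) + 7/58 = 99/3004 + 7/58 = 13385/87116 ≈ 0.15365)
l = 13385/87116 ≈ 0.15365
7*l = 7*(13385/87116) = 93695/87116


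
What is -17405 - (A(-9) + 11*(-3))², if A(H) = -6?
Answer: -18926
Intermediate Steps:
-17405 - (A(-9) + 11*(-3))² = -17405 - (-6 + 11*(-3))² = -17405 - (-6 - 33)² = -17405 - 1*(-39)² = -17405 - 1*1521 = -17405 - 1521 = -18926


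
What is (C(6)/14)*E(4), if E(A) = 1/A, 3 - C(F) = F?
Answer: -3/56 ≈ -0.053571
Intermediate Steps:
C(F) = 3 - F
(C(6)/14)*E(4) = ((3 - 1*6)/14)/4 = ((3 - 6)/14)*(1/4) = ((1/14)*(-3))*(1/4) = -3/14*1/4 = -3/56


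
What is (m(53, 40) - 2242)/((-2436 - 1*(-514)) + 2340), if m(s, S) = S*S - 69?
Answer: -711/418 ≈ -1.7010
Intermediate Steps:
m(s, S) = -69 + S**2 (m(s, S) = S**2 - 69 = -69 + S**2)
(m(53, 40) - 2242)/((-2436 - 1*(-514)) + 2340) = ((-69 + 40**2) - 2242)/((-2436 - 1*(-514)) + 2340) = ((-69 + 1600) - 2242)/((-2436 + 514) + 2340) = (1531 - 2242)/(-1922 + 2340) = -711/418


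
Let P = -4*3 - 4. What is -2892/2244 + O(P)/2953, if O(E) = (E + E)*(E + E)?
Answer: -520185/552211 ≈ -0.94200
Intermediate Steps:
P = -16 (P = -12 - 4 = -16)
O(E) = 4*E**2 (O(E) = (2*E)*(2*E) = 4*E**2)
-2892/2244 + O(P)/2953 = -2892/2244 + (4*(-16)**2)/2953 = -2892*1/2244 + (4*256)*(1/2953) = -241/187 + 1024*(1/2953) = -241/187 + 1024/2953 = -520185/552211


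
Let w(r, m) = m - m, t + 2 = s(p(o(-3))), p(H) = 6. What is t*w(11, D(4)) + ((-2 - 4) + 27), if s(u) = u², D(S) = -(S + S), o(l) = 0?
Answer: 21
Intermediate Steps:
D(S) = -2*S
t = 34 (t = -2 + 6² = -2 + 36 = 34)
w(r, m) = 0
t*w(11, D(4)) + ((-2 - 4) + 27) = 34*0 + ((-2 - 4) + 27) = 0 + (-6 + 27) = 0 + 21 = 21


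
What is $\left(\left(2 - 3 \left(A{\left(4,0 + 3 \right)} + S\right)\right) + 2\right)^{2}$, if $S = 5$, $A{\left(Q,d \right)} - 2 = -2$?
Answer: $121$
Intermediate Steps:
$A{\left(Q,d \right)} = 0$ ($A{\left(Q,d \right)} = 2 - 2 = 0$)
$\left(\left(2 - 3 \left(A{\left(4,0 + 3 \right)} + S\right)\right) + 2\right)^{2} = \left(\left(2 - 3 \left(0 + 5\right)\right) + 2\right)^{2} = \left(\left(2 - 15\right) + 2\right)^{2} = \left(-13 + 2\right)^{2} = \left(-11\right)^{2} = 121$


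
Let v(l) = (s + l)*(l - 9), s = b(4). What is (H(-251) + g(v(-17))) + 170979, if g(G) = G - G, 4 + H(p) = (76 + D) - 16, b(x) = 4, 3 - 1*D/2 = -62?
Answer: 171165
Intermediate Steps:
D = 130 (D = 6 - 2*(-62) = 6 + 124 = 130)
s = 4
H(p) = 186 (H(p) = -4 + ((76 + 130) - 16) = -4 + (206 - 16) = -4 + 190 = 186)
v(l) = (-9 + l)*(4 + l) (v(l) = (4 + l)*(l - 9) = (4 + l)*(-9 + l) = (-9 + l)*(4 + l))
g(G) = 0
(H(-251) + g(v(-17))) + 170979 = (186 + 0) + 170979 = 186 + 170979 = 171165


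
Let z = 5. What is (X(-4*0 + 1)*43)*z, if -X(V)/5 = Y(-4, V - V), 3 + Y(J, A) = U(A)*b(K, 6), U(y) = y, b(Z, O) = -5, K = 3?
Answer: 3225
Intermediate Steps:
Y(J, A) = -3 - 5*A (Y(J, A) = -3 + A*(-5) = -3 - 5*A)
X(V) = 15 (X(V) = -5*(-3 - 5*(V - V)) = -5*(-3 - 5*0) = -5*(-3 + 0) = -5*(-3) = 15)
(X(-4*0 + 1)*43)*z = (15*43)*5 = 645*5 = 3225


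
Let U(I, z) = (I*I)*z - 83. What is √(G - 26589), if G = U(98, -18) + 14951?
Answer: I*√184593 ≈ 429.64*I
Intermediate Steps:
U(I, z) = -83 + z*I² (U(I, z) = I²*z - 83 = z*I² - 83 = -83 + z*I²)
G = -158004 (G = (-83 - 18*98²) + 14951 = (-83 - 18*9604) + 14951 = (-83 - 172872) + 14951 = -172955 + 14951 = -158004)
√(G - 26589) = √(-158004 - 26589) = √(-184593) = I*√184593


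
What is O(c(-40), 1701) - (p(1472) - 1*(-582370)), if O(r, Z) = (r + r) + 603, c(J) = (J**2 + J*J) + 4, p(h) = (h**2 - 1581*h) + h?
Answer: -416383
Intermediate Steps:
p(h) = h**2 - 1580*h
c(J) = 4 + 2*J**2 (c(J) = (J**2 + J**2) + 4 = 2*J**2 + 4 = 4 + 2*J**2)
O(r, Z) = 603 + 2*r (O(r, Z) = 2*r + 603 = 603 + 2*r)
O(c(-40), 1701) - (p(1472) - 1*(-582370)) = (603 + 2*(4 + 2*(-40)**2)) - (1472*(-1580 + 1472) - 1*(-582370)) = (603 + 2*(4 + 2*1600)) - (1472*(-108) + 582370) = (603 + 2*(4 + 3200)) - (-158976 + 582370) = (603 + 2*3204) - 1*423394 = (603 + 6408) - 423394 = 7011 - 423394 = -416383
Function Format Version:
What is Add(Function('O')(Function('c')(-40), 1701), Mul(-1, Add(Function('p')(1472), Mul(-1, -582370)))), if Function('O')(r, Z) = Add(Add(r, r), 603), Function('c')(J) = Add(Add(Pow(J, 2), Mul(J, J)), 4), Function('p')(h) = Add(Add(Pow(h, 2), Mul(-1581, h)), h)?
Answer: -416383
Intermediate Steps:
Function('p')(h) = Add(Pow(h, 2), Mul(-1580, h))
Function('c')(J) = Add(4, Mul(2, Pow(J, 2))) (Function('c')(J) = Add(Add(Pow(J, 2), Pow(J, 2)), 4) = Add(Mul(2, Pow(J, 2)), 4) = Add(4, Mul(2, Pow(J, 2))))
Function('O')(r, Z) = Add(603, Mul(2, r)) (Function('O')(r, Z) = Add(Mul(2, r), 603) = Add(603, Mul(2, r)))
Add(Function('O')(Function('c')(-40), 1701), Mul(-1, Add(Function('p')(1472), Mul(-1, -582370)))) = Add(Add(603, Mul(2, Add(4, Mul(2, Pow(-40, 2))))), Mul(-1, Add(Mul(1472, Add(-1580, 1472)), Mul(-1, -582370)))) = Add(Add(603, Mul(2, Add(4, Mul(2, 1600)))), Mul(-1, Add(Mul(1472, -108), 582370))) = Add(Add(603, Mul(2, Add(4, 3200))), Mul(-1, Add(-158976, 582370))) = Add(Add(603, Mul(2, 3204)), Mul(-1, 423394)) = Add(Add(603, 6408), -423394) = Add(7011, -423394) = -416383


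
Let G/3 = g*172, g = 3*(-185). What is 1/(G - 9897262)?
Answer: -1/10183642 ≈ -9.8197e-8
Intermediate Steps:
g = -555
G = -286380 (G = 3*(-555*172) = 3*(-95460) = -286380)
1/(G - 9897262) = 1/(-286380 - 9897262) = 1/(-10183642) = -1/10183642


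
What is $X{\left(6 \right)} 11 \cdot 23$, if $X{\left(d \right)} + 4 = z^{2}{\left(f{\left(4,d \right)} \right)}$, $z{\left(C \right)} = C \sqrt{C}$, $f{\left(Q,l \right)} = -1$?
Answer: $-1265$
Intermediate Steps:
$z{\left(C \right)} = C^{\frac{3}{2}}$
$X{\left(d \right)} = -5$ ($X{\left(d \right)} = -4 + \left(\left(-1\right)^{\frac{3}{2}}\right)^{2} = -4 + \left(- i\right)^{2} = -4 - 1 = -5$)
$X{\left(6 \right)} 11 \cdot 23 = \left(-5\right) 11 \cdot 23 = \left(-55\right) 23 = -1265$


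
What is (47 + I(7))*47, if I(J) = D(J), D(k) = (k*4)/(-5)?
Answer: 9729/5 ≈ 1945.8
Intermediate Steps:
D(k) = -4*k/5 (D(k) = (4*k)*(-⅕) = -4*k/5)
I(J) = -4*J/5
(47 + I(7))*47 = (47 - ⅘*7)*47 = (47 - 28/5)*47 = (207/5)*47 = 9729/5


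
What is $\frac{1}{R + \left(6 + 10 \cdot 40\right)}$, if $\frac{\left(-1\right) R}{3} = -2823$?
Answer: $\frac{1}{8875} \approx 0.00011268$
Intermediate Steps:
$R = 8469$ ($R = \left(-3\right) \left(-2823\right) = 8469$)
$\frac{1}{R + \left(6 + 10 \cdot 40\right)} = \frac{1}{8469 + \left(6 + 10 \cdot 40\right)} = \frac{1}{8469 + \left(6 + 400\right)} = \frac{1}{8469 + 406} = \frac{1}{8875}$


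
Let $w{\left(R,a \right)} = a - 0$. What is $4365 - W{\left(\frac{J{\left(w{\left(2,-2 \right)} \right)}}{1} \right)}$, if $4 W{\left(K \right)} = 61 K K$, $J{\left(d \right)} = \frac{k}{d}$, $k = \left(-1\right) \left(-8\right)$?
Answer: $4121$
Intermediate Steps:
$k = 8$
$w{\left(R,a \right)} = a$ ($w{\left(R,a \right)} = a + 0 = a$)
$J{\left(d \right)} = \frac{8}{d}$
$W{\left(K \right)} = \frac{61 K^{2}}{4}$ ($W{\left(K \right)} = \frac{61 K K}{4} = \frac{61 K^{2}}{4}$)
$4365 - W{\left(\frac{J{\left(w{\left(2,-2 \right)} \right)}}{1} \right)} = 4365 - \frac{61 \left(\frac{8 \frac{1}{-2}}{1}\right)^{2}}{4} = 4365 - \frac{61 \left(8 \left(- \frac{1}{2}\right) 1\right)^{2}}{4} = 4365 - \frac{61 \left(\left(-4\right) 1\right)^{2}}{4} = 4365 - \frac{61 \left(-4\right)^{2}}{4} = 4365 - \frac{61}{4} \cdot 16 = 4365 - 244 = 4121$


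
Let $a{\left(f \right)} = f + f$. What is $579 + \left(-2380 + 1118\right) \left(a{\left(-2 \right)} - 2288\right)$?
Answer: $2893083$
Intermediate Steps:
$a{\left(f \right)} = 2 f$
$579 + \left(-2380 + 1118\right) \left(a{\left(-2 \right)} - 2288\right) = 579 + \left(-2380 + 1118\right) \left(2 \left(-2\right) - 2288\right) = 579 - 1262 \left(-4 - 2288\right) = 579 - -2892504 = 579 + 2892504 = 2893083$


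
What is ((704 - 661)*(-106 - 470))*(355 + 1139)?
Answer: -37003392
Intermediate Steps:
((704 - 661)*(-106 - 470))*(355 + 1139) = (43*(-576))*1494 = -24768*1494 = -37003392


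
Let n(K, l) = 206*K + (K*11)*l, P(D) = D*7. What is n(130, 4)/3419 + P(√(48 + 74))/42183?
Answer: 2500/263 + 7*√122/42183 ≈ 9.5075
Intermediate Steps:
P(D) = 7*D
n(K, l) = 206*K + 11*K*l (n(K, l) = 206*K + (11*K)*l = 206*K + 11*K*l)
n(130, 4)/3419 + P(√(48 + 74))/42183 = (130*(206 + 11*4))/3419 + (7*√(48 + 74))/42183 = (130*(206 + 44))*(1/3419) + (7*√122)*(1/42183) = (130*250)*(1/3419) + 7*√122/42183 = 32500*(1/3419) + 7*√122/42183 = 2500/263 + 7*√122/42183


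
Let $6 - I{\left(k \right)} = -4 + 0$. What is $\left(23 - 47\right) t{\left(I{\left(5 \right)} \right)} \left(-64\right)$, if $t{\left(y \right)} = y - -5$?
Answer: $23040$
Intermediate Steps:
$I{\left(k \right)} = 10$ ($I{\left(k \right)} = 6 - \left(-4 + 0\right) = 6 - -4 = 6 + 4 = 10$)
$t{\left(y \right)} = 5 + y$ ($t{\left(y \right)} = y + 5 = 5 + y$)
$\left(23 - 47\right) t{\left(I{\left(5 \right)} \right)} \left(-64\right) = \left(23 - 47\right) \left(5 + 10\right) \left(-64\right) = \left(-24\right) 15 \left(-64\right) = \left(-360\right) \left(-64\right) = 23040$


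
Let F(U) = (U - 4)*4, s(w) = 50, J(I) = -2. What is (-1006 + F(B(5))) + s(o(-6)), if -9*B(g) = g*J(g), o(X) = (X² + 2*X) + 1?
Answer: -8708/9 ≈ -967.56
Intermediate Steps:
o(X) = 1 + X² + 2*X
B(g) = 2*g/9 (B(g) = -g*(-2)/9 = -(-2)*g/9 = 2*g/9)
F(U) = -16 + 4*U (F(U) = (-4 + U)*4 = -16 + 4*U)
(-1006 + F(B(5))) + s(o(-6)) = (-1006 + (-16 + 4*((2/9)*5))) + 50 = (-1006 + (-16 + 4*(10/9))) + 50 = (-1006 + (-16 + 40/9)) + 50 = (-1006 - 104/9) + 50 = -9158/9 + 50 = -8708/9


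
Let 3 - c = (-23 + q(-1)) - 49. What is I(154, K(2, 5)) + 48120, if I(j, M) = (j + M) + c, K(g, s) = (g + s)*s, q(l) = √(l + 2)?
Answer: 48383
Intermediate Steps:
q(l) = √(2 + l)
c = 74 (c = 3 - ((-23 + √(2 - 1)) - 49) = 3 - ((-23 + √1) - 49) = 3 - ((-23 + 1) - 49) = 3 - (-22 - 49) = 3 - 1*(-71) = 3 + 71 = 74)
K(g, s) = s*(g + s)
I(j, M) = 74 + M + j (I(j, M) = (j + M) + 74 = (M + j) + 74 = 74 + M + j)
I(154, K(2, 5)) + 48120 = (74 + 5*(2 + 5) + 154) + 48120 = (74 + 5*7 + 154) + 48120 = (74 + 35 + 154) + 48120 = 263 + 48120 = 48383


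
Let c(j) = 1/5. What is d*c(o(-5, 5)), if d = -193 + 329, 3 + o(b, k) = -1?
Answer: 136/5 ≈ 27.200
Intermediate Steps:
o(b, k) = -4 (o(b, k) = -3 - 1 = -4)
d = 136
c(j) = 1/5
d*c(o(-5, 5)) = 136*(1/5) = 136/5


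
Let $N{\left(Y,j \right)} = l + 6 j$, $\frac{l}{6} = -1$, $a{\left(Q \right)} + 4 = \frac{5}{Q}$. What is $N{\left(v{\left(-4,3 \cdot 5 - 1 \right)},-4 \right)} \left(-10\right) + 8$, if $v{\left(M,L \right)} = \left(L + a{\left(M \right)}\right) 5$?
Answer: $308$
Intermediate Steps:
$a{\left(Q \right)} = -4 + \frac{5}{Q}$
$l = -6$ ($l = 6 \left(-1\right) = -6$)
$v{\left(M,L \right)} = -20 + 5 L + \frac{25}{M}$ ($v{\left(M,L \right)} = \left(L - \left(4 - \frac{5}{M}\right)\right) 5 = \left(-4 + L + \frac{5}{M}\right) 5 = -20 + 5 L + \frac{25}{M}$)
$N{\left(Y,j \right)} = -6 + 6 j$
$N{\left(v{\left(-4,3 \cdot 5 - 1 \right)},-4 \right)} \left(-10\right) + 8 = \left(-6 + 6 \left(-4\right)\right) \left(-10\right) + 8 = \left(-6 - 24\right) \left(-10\right) + 8 = \left(-30\right) \left(-10\right) + 8 = 300 + 8 = 308$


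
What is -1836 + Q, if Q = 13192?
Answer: 11356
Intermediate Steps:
-1836 + Q = -1836 + 13192 = 11356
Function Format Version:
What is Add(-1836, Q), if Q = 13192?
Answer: 11356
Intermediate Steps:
Add(-1836, Q) = Add(-1836, 13192) = 11356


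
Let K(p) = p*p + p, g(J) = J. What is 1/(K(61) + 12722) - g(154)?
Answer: -2541615/16504 ≈ -154.00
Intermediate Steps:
K(p) = p + p² (K(p) = p² + p = p + p²)
1/(K(61) + 12722) - g(154) = 1/(61*(1 + 61) + 12722) - 1*154 = 1/(61*62 + 12722) - 154 = 1/(3782 + 12722) - 154 = 1/16504 - 154 = -2541615/16504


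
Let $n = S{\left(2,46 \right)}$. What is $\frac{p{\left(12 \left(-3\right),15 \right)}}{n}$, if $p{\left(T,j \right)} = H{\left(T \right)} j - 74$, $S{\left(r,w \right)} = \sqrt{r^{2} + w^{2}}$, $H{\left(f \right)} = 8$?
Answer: $\frac{23 \sqrt{530}}{530} \approx 0.99906$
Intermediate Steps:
$p{\left(T,j \right)} = -74 + 8 j$ ($p{\left(T,j \right)} = 8 j - 74 = -74 + 8 j$)
$n = 2 \sqrt{530}$ ($n = \sqrt{2^{2} + 46^{2}} = \sqrt{4 + 2116} = \sqrt{2120} = 2 \sqrt{530} \approx 46.043$)
$\frac{p{\left(12 \left(-3\right),15 \right)}}{n} = \frac{-74 + 8 \cdot 15}{2 \sqrt{530}} = \left(-74 + 120\right) \frac{\sqrt{530}}{1060} = 46 \frac{\sqrt{530}}{1060} = \frac{23 \sqrt{530}}{530}$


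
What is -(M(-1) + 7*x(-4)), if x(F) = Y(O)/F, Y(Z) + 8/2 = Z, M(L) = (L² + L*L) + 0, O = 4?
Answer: -2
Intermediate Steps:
M(L) = 2*L² (M(L) = (L² + L²) + 0 = 2*L² + 0 = 2*L²)
Y(Z) = -4 + Z
x(F) = 0 (x(F) = (-4 + 4)/F = 0/F = 0)
-(M(-1) + 7*x(-4)) = -(2*(-1)² + 7*0) = -(2*1 + 0) = -(2 + 0) = -1*2 = -2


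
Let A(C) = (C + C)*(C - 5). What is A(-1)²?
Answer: 144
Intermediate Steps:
A(C) = 2*C*(-5 + C) (A(C) = (2*C)*(-5 + C) = 2*C*(-5 + C))
A(-1)² = (2*(-1)*(-5 - 1))² = (2*(-1)*(-6))² = 12² = 144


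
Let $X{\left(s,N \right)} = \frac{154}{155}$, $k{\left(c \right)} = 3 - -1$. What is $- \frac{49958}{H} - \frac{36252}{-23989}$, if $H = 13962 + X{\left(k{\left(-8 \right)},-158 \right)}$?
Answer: $- \frac{53649841541}{25959264548} \approx -2.0667$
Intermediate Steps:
$k{\left(c \right)} = 4$ ($k{\left(c \right)} = 3 + 1 = 4$)
$X{\left(s,N \right)} = \frac{154}{155}$ ($X{\left(s,N \right)} = 154 \cdot \frac{1}{155} = \frac{154}{155}$)
$H = \frac{2164264}{155}$ ($H = 13962 + \frac{154}{155} = \frac{2164264}{155} \approx 13963.0$)
$- \frac{49958}{H} - \frac{36252}{-23989} = - \frac{49958}{\frac{2164264}{155}} - \frac{36252}{-23989} = \left(-49958\right) \frac{155}{2164264} - - \frac{36252}{23989} = - \frac{3871745}{1082132} + \frac{36252}{23989} = - \frac{53649841541}{25959264548}$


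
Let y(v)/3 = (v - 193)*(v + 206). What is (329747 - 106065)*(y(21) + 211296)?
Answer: 21062791848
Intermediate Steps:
y(v) = 3*(-193 + v)*(206 + v) (y(v) = 3*((v - 193)*(v + 206)) = 3*((-193 + v)*(206 + v)) = 3*(-193 + v)*(206 + v))
(329747 - 106065)*(y(21) + 211296) = (329747 - 106065)*((-119274 + 3*21² + 39*21) + 211296) = 223682*((-119274 + 3*441 + 819) + 211296) = 223682*((-119274 + 1323 + 819) + 211296) = 223682*(-117132 + 211296) = 223682*94164 = 21062791848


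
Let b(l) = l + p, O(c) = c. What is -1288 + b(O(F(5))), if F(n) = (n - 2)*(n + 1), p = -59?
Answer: -1329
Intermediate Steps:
F(n) = (1 + n)*(-2 + n) (F(n) = (-2 + n)*(1 + n) = (1 + n)*(-2 + n))
b(l) = -59 + l (b(l) = l - 59 = -59 + l)
-1288 + b(O(F(5))) = -1288 + (-59 + (-2 + 5² - 1*5)) = -1288 + (-59 + (-2 + 25 - 5)) = -1288 + (-59 + 18) = -1288 - 41 = -1329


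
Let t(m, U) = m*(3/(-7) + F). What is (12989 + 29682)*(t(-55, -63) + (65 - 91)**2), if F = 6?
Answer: 110389877/7 ≈ 1.5770e+7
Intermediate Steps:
t(m, U) = 39*m/7 (t(m, U) = m*(3/(-7) + 6) = m*(3*(-1/7) + 6) = m*(-3/7 + 6) = m*(39/7) = 39*m/7)
(12989 + 29682)*(t(-55, -63) + (65 - 91)**2) = (12989 + 29682)*((39/7)*(-55) + (65 - 91)**2) = 42671*(-2145/7 + (-26)**2) = 42671*(-2145/7 + 676) = 42671*(2587/7) = 110389877/7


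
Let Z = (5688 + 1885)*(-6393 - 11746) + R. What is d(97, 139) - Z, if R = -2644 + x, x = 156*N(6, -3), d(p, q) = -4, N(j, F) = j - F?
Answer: 137367883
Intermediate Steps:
x = 1404 (x = 156*(6 - 1*(-3)) = 156*(6 + 3) = 156*9 = 1404)
R = -1240 (R = -2644 + 1404 = -1240)
Z = -137367887 (Z = (5688 + 1885)*(-6393 - 11746) - 1240 = 7573*(-18139) - 1240 = -137366647 - 1240 = -137367887)
d(97, 139) - Z = -4 - 1*(-137367887) = -4 + 137367887 = 137367883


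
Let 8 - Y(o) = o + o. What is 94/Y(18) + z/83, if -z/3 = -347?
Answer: 10673/1162 ≈ 9.1850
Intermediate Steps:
z = 1041 (z = -3*(-347) = 1041)
Y(o) = 8 - 2*o (Y(o) = 8 - (o + o) = 8 - 2*o)
94/Y(18) + z/83 = 94/(8 - 2*18) + 1041/83 = 94/(8 - 36) + 1041*(1/83) = 94/(-28) + 1041/83 = 94*(-1/28) + 1041/83 = -47/14 + 1041/83 = 10673/1162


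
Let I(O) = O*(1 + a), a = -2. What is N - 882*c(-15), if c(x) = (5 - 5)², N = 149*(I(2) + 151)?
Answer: 22201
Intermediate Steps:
I(O) = -O (I(O) = O*(1 - 2) = O*(-1) = -O)
N = 22201 (N = 149*(-1*2 + 151) = 149*(-2 + 151) = 149*149 = 22201)
c(x) = 0 (c(x) = 0² = 0)
N - 882*c(-15) = 22201 - 882*0 = 22201 + 0 = 22201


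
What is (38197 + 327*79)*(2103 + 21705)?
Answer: 1524426240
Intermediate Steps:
(38197 + 327*79)*(2103 + 21705) = (38197 + 25833)*23808 = 64030*23808 = 1524426240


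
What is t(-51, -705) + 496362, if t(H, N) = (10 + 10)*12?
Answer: 496602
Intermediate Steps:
t(H, N) = 240 (t(H, N) = 20*12 = 240)
t(-51, -705) + 496362 = 240 + 496362 = 496602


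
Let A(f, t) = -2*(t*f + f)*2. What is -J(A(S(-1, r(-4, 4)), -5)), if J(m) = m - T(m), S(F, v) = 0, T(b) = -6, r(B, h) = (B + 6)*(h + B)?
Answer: -6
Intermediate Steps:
r(B, h) = (6 + B)*(B + h)
A(f, t) = -4*f - 4*f*t (A(f, t) = -2*(f*t + f)*2 = -2*(f + f*t)*2 = (-2*f - 2*f*t)*2 = -4*f - 4*f*t)
J(m) = 6 + m (J(m) = m - 1*(-6) = m + 6 = 6 + m)
-J(A(S(-1, r(-4, 4)), -5)) = -(6 - 4*0*(1 - 5)) = -(6 - 4*0*(-4)) = -(6 + 0) = -1*6 = -6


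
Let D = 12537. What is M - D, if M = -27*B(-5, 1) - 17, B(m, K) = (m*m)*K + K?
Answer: -13256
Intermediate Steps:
B(m, K) = K + K*m**2 (B(m, K) = m**2*K + K = K*m**2 + K = K + K*m**2)
M = -719 (M = -27*(1 + (-5)**2) - 17 = -27*(1 + 25) - 17 = -27*26 - 17 = -702 - 17 = -719)
M - D = -719 - 1*12537 = -719 - 12537 = -13256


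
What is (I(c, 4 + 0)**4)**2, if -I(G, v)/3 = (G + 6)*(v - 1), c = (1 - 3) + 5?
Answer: 1853020188851841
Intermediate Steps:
c = 3 (c = -2 + 5 = 3)
I(G, v) = -3*(-1 + v)*(6 + G) (I(G, v) = -3*(G + 6)*(v - 1) = -3*(6 + G)*(-1 + v) = -3*(-1 + v)*(6 + G))
(I(c, 4 + 0)**4)**2 = ((18 - 18*(4 + 0) + 3*3 - 3*3*(4 + 0))**4)**2 = ((18 - 18*4 + 9 - 3*3*4)**4)**2 = ((18 - 72 + 9 - 36)**4)**2 = ((-81)**4)**2 = 43046721**2 = 1853020188851841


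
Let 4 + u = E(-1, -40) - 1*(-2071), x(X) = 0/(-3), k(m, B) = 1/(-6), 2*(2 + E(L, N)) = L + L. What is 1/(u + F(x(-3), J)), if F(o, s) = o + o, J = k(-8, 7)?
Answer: 1/2064 ≈ 0.00048450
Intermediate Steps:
E(L, N) = -2 + L (E(L, N) = -2 + (L + L)/2 = -2 + (2*L)/2 = -2 + L)
k(m, B) = -⅙
x(X) = 0 (x(X) = 0*(-⅓) = 0)
u = 2064 (u = -4 + ((-2 - 1) - 1*(-2071)) = -4 + (-3 + 2071) = -4 + 2068 = 2064)
J = -⅙ ≈ -0.16667
F(o, s) = 2*o
1/(u + F(x(-3), J)) = 1/(2064 + 2*0) = 1/(2064 + 0) = 1/2064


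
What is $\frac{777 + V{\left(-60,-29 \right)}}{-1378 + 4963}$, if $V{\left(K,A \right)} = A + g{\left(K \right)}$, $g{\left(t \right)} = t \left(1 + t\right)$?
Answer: $\frac{4288}{3585} \approx 1.1961$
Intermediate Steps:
$V{\left(K,A \right)} = A + K \left(1 + K\right)$
$\frac{777 + V{\left(-60,-29 \right)}}{-1378 + 4963} = \frac{777 - \left(29 + 60 \left(1 - 60\right)\right)}{-1378 + 4963} = \frac{777 - -3511}{3585} = \left(777 + \left(-29 + 3540\right)\right) \frac{1}{3585} = \left(777 + 3511\right) \frac{1}{3585} = 4288 \cdot \frac{1}{3585} = \frac{4288}{3585}$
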